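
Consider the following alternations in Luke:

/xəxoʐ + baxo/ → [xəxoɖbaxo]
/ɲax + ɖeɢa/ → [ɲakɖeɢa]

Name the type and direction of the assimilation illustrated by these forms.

The segment that alternates is /ʐ/, which surfaces as [ɖ] when adjacent to /b/.
/ʐ/ is a fricative while /b/ is a stop; the output [ɖ] is a stop, matching the trigger — so the feature that spreads is manner.
Place and voice are unchanged, so the assimilation is partial, not total.
Checking the remaining alternation: /x/ → [k] before /ɖ/ (fricative → stop, matching a stop) — only manner changes, and always toward the following segment.
The trigger is the following segment, so the direction is regressive (anticipatory).

regressive manner assimilation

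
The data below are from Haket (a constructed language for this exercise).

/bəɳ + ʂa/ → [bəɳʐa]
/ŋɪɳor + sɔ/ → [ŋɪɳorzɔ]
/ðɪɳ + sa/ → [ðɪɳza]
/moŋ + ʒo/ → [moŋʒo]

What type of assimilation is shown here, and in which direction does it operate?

progressive voicing assimilation

Underlying /ʂ/ is realised as [ʐ] next to /ɳ/; /ɳ/ itself does not change.
The change voiceless → voiced matches the voicing of the preceding /ɳ/, identifying this as voicing assimilation.
Place and manner are unchanged, so the assimilation is partial, not total.
The same holds elsewhere in the data: /s/ → [z] after /r/ (voiceless → voiced, matching voiced); /s/ → [z] after /ɳ/ (voiceless → voiced, matching voiced) — only voicing changes, and always toward the preceding segment.
Nothing changes in [moŋʒo]: there the adjacent consonants already agree in voicing (/ʒ/ and /ŋ/ are both voiced), so this form is consistent with the same rule.
Since the segment that changes follows the conditioning segment, the assimilation is progressive.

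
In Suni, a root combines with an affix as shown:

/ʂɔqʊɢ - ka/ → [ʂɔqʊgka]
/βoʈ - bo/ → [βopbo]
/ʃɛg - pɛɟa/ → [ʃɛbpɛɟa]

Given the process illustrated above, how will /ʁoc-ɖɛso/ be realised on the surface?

The data show regressive place assimilation: /ɢ/ → [g] before /k/; /ʈ/ → [p] before /b/; /g/ → [b] before /p/. In each pair only place changes, matching the following consonant, while manner and voice stay constant.
The rule targets /c/ (voiceless palatal stop), which sits before the trigger /ɖ/ (retroflex).
The voiceless retroflex stop is [ʈ], so /c/ → [ʈ].

[ʁoʈɖɛso]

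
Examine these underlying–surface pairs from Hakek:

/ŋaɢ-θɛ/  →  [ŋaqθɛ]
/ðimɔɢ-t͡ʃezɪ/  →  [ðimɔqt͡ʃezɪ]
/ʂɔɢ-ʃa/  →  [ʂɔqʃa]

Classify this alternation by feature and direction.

regressive voicing assimilation

The segment that alternates is /ɢ/, which surfaces as [q] when adjacent to /θ/.
The change voiced → voiceless matches the voicing of the following /θ/, identifying this as voicing assimilation.
Place and manner are unchanged, so the assimilation is partial, not total.
The same holds elsewhere in the data: /ɢ/ → [q] before /t͡ʃ/ (voiced → voiceless, matching voiceless); /ɢ/ → [q] before /ʃ/ (voiced → voiceless, matching voiceless) — only voicing changes, and always toward the following segment.
Since the segment that changes precedes the conditioning segment, the assimilation is regressive.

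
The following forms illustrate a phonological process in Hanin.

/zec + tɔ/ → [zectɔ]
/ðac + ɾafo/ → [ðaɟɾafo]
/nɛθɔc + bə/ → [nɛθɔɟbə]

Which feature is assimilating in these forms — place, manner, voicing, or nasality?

The segment that alternates is /c/, which surfaces as [ɟ] when adjacent to /ɾ/.
The change voiceless → voiced matches the voicing of the following /ɾ/, identifying this as voicing assimilation.
The other alternating form patterns the same way: /c/ → [ɟ] before /b/ (voiceless → voiced, matching voiced) — only voicing changes, and always toward the following segment.
Nothing changes in [zectɔ]: there the adjacent consonants already agree in voicing (/c/ and /t/ are both voiceless), so this form is consistent with the same rule.

voicing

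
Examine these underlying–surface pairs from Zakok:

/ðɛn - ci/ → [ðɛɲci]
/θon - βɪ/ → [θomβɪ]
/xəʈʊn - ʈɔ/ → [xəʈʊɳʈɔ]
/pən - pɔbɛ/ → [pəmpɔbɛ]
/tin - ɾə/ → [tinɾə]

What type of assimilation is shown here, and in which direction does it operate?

regressive place assimilation

Underlying /n/ is realised as [ɲ] next to /c/; /c/ itself does not change.
/n/ is alveolar while /c/ is palatal; the output [ɲ] is palatal, matching the trigger — so the feature that spreads is place.
Manner and voice are unchanged, so the assimilation is partial, not total.
Checking the remaining alternations: /n/ → [m] before /β/ (alveolar → bilabial, matching bilabial); /n/ → [ɳ] before /ʈ/ (alveolar → retroflex, matching retroflex); /n/ → [m] before /p/ (alveolar → bilabial, matching bilabial) — only place changes, and always toward the following segment.
Nothing changes in [tinɾə]: there the adjacent consonants already agree in place (/n/ and /ɾ/ are both alveolar), so this form is consistent with the same rule.
The trigger is the following segment, so the direction is regressive (anticipatory).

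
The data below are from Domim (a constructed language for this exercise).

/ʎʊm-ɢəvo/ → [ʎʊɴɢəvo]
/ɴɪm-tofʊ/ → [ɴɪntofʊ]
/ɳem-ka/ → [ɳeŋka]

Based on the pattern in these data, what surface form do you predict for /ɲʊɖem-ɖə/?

[ɲʊɖeɳɖə]

The data show regressive place assimilation: /m/ → [ɴ] before /ɢ/; /m/ → [n] before /t/; /m/ → [ŋ] before /k/. In each pair only place changes, matching the following consonant, while manner and voice stay constant.
The rule targets /m/ (voiced bilabial nasal), which sits before the trigger /ɖ/ (retroflex).
A voiced retroflex nasal is [ɳ], so the surface segment is [ɳ].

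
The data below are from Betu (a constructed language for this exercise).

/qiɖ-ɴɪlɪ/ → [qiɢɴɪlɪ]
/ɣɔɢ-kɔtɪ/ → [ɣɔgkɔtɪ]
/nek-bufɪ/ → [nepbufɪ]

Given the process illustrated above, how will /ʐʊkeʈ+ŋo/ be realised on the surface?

The data show regressive place assimilation: /ɖ/ → [ɢ] before /ɴ/; /ɢ/ → [g] before /k/; /k/ → [p] before /b/. In each pair only place changes, matching the following consonant, while manner and voice stay constant.
/ʈ/ is a voiceless retroflex stop. The following trigger /ŋ/ is velar, so /ʈ/ must become velar as well.
The voiceless velar stop is [k], so /ʈ/ → [k].

[ʐʊkekŋo]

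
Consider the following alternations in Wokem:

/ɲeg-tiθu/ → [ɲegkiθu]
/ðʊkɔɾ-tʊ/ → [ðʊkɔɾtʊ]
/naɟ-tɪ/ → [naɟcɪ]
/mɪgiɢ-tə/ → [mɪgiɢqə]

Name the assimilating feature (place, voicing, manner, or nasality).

place

The segment that alternates is /t/, which surfaces as [k] when adjacent to /g/.
/t/ is alveolar while /g/ is velar; the output [k] is velar, matching the trigger — so the feature that spreads is place.
The same holds elsewhere in the data: /t/ → [c] after /ɟ/ (alveolar → palatal, matching palatal); /t/ → [q] after /ɢ/ (alveolar → uvular, matching uvular) — only place changes, and always toward the preceding segment.
No alternation appears in [ðʊkɔɾtʊ]: there the adjacent consonants already agree in place (/t/ and /ɾ/ are both alveolar), so this form is consistent with the same rule.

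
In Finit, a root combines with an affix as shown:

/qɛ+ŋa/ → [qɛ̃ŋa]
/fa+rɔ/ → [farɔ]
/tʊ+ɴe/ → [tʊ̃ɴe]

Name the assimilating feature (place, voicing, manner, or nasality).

The vowel /ɛ/ surfaces as nasalised [ɛ̃] next to the following nasal /ŋ/ — it has acquired the [+nasal] feature of its neighbour.
The other form shows the same pattern: /ʊ/ → [ʊ̃] before /ɴ/ — each time a vowel is nasalised next to a following nasal.
No change occurs in [farɔ] because the vowel at the boundary is adjacent to an oral consonant, not a nasal (/a/ next to /r/).

nasality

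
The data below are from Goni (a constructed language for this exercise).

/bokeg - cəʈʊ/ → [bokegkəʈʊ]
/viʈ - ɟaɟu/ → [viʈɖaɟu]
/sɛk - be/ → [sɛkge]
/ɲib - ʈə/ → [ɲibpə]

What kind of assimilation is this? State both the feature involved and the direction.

Underlying /c/ is realised as [k] next to /g/; /g/ itself does not change.
/c/ is palatal while /g/ is velar; the output [k] is velar, matching the trigger — so the feature that spreads is place.
Manner and voice are unchanged, so the assimilation is partial, not total.
The other alternating forms pattern the same way: /ɟ/ → [ɖ] after /ʈ/ (palatal → retroflex, matching retroflex); /b/ → [g] after /k/ (bilabial → velar, matching velar); /ʈ/ → [p] after /b/ (retroflex → bilabial, matching bilabial) — only place changes, and always toward the preceding segment.
The trigger is the preceding segment, so the direction is progressive (perseverative).

progressive place assimilation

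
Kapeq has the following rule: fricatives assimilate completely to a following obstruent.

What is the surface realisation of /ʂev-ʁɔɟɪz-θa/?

/v/ is the segment targeted by the rule; it sits immediately before /ʁ/, so it assimilates completely and surfaces as [ʁ].
At the second juncture, /z/ likewise becomes [θ] adjacent to /θ/.

[ʂeʁʁɔɟɪθθa]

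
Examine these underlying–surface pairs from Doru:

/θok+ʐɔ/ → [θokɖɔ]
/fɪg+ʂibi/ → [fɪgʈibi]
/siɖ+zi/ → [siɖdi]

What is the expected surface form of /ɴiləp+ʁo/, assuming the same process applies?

[ɴiləpɢo]

The data show progressive manner assimilation: /ʐ/ → [ɖ] after /k/; /ʂ/ → [ʈ] after /g/; /z/ → [d] after /ɖ/. In each pair only manner changes, matching the preceding consonant, while place and voice stay constant.
/ʁ/ is a voiced uvular fricative. The preceding trigger /p/ is a stop, so /ʁ/ must become a stop as well.
The voiced uvular stop is [ɢ], so /ʁ/ → [ɢ].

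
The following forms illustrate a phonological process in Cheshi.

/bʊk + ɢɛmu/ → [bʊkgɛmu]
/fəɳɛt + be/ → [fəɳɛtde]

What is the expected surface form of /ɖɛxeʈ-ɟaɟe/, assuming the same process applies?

[ɖɛxeʈɖaɟe]

The data show progressive place assimilation: /ɢ/ → [g] after /k/; /b/ → [d] after /t/. In each pair only place changes, matching the preceding consonant, while manner and voice stay constant.
The rule targets /ɟ/ (voiced palatal stop), which sits after the trigger /ʈ/ (retroflex).
A voiced retroflex stop is [ɖ], so the surface segment is [ɖ].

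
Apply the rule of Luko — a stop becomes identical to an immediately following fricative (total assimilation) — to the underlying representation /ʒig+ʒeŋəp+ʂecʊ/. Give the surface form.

[ʒiʒʒeŋəʂʂecʊ]

/g/ is the segment targeted by the rule; it sits immediately before /ʒ/, so it assimilates completely and surfaces as [ʒ].
At the second juncture, /p/ likewise becomes [ʂ] adjacent to /ʂ/.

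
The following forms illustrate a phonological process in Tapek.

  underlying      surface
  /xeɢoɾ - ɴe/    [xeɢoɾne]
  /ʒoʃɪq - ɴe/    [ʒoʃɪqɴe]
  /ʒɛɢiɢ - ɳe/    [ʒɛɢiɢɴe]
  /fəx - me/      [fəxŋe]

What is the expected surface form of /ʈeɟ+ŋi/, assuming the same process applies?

The data show progressive place assimilation: /ɴ/ → [n] after /ɾ/; /ɳ/ → [ɴ] after /ɢ/; /m/ → [ŋ] after /x/. In each pair only place changes, matching the preceding consonant, while manner and voice stay constant.
Nothing changes in [ʒoʃɪqɴe]: there the adjacent consonants already agree in place (/ɴ/ and /q/ are both uvular), so this form is consistent with the same rule.
The rule targets /ŋ/ (voiced velar nasal), which sits after the trigger /ɟ/ (palatal).
A voiced palatal nasal is [ɲ], so the surface segment is [ɲ].

[ʈeɟɲi]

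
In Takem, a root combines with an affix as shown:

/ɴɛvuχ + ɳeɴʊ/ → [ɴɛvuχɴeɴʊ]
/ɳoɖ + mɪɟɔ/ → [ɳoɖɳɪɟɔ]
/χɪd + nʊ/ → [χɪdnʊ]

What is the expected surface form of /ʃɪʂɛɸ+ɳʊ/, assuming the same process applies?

The data show progressive place assimilation: /ɳ/ → [ɴ] after /χ/; /m/ → [ɳ] after /ɖ/. In each pair only place changes, matching the preceding consonant, while manner and voice stay constant.
Nothing changes in [χɪdnʊ]: there the adjacent consonants already agree in place (/n/ and /d/ are both alveolar), so this form is consistent with the same rule.
The rule targets /ɳ/ (voiced retroflex nasal), which sits after the trigger /ɸ/ (bilabial).
The voiced bilabial nasal is [m], so /ɳ/ → [m].

[ʃɪʂɛɸmʊ]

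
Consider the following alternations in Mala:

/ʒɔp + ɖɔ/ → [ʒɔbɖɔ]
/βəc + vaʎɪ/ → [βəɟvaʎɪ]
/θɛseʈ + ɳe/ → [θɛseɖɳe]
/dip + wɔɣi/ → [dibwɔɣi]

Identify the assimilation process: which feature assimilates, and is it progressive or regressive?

regressive voicing assimilation

Comparing underlying and surface forms, /p/ → [b] is the alternation; the neighbouring /ɖ/ is constant.
/p/ is voiceless while /ɖ/ is voiced; the output [b] is voiced, matching the trigger — so the feature that spreads is voicing.
Place and manner are unchanged, so the assimilation is partial, not total.
Checking the remaining alternations: /c/ → [ɟ] before /v/ (voiceless → voiced, matching voiced); /ʈ/ → [ɖ] before /ɳ/ (voiceless → voiced, matching voiced); /p/ → [b] before /w/ (voiceless → voiced, matching voiced) — only voicing changes, and always toward the following segment.
The trigger is the following segment, so the direction is regressive (anticipatory).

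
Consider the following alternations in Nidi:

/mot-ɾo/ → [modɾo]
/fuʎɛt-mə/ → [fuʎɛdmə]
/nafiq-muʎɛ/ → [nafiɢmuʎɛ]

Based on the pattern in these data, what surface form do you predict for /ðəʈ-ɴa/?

The data show regressive voicing assimilation: /t/ → [d] before /ɾ/; /t/ → [d] before /m/; /q/ → [ɢ] before /m/. In each pair only voicing changes, matching the following consonant, while place and manner stay constant.
The rule targets /ʈ/ (voiceless retroflex stop), which sits before the trigger /ɴ/ (voiced).
A voiced retroflex stop is [ɖ], so the surface segment is [ɖ].

[ðəɖɴa]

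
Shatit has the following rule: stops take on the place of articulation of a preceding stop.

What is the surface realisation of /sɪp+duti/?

The rule targets /d/ (voiced alveolar stop), which sits after the trigger /p/ (bilabial).
A voiced bilabial stop is [b], so the surface segment is [b].

[sɪpbuti]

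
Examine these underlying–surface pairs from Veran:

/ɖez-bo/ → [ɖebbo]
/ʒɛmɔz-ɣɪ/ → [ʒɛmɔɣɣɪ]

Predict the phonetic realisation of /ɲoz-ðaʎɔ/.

The data show regressive total assimilation (/z/ → [b] before /b/; /z/ → [ɣ] before /ɣ/): in every case the target segment becomes identical to its following neighbour, copying more than a single feature.
/z/ is the segment targeted by the rule; it sits immediately before /ð/, so it assimilates completely and surfaces as [ð].

[ɲoððaʎɔ]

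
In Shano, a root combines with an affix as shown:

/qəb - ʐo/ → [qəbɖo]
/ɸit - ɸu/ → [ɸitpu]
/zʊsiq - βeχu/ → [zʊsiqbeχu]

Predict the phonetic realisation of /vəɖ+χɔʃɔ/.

[vəɖqɔʃɔ]

The data show progressive manner assimilation: /ʐ/ → [ɖ] after /b/; /ɸ/ → [p] after /t/; /β/ → [b] after /q/. In each pair only manner changes, matching the preceding consonant, while place and voice stay constant.
/χ/ is a voiceless uvular fricative. The preceding trigger /ɖ/ is a stop, so /χ/ must become a stop as well.
Changing only its manner to stop gives [q] — the voiceless uvular stop.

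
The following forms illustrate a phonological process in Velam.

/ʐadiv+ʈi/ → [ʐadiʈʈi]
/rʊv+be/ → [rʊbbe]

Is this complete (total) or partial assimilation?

The segment that alternates is /v/, which surfaces as [ʈ] when adjacent to /ʈ/.
The output [ʈ] is identical to the trigger /ʈ/ — every feature (place, manner, voicing) has been copied — so this is total assimilation.
The remaining alternation confirms this: /v/ → [b] before /b/ — in each case the output is a copy of the following consonant.

total assimilation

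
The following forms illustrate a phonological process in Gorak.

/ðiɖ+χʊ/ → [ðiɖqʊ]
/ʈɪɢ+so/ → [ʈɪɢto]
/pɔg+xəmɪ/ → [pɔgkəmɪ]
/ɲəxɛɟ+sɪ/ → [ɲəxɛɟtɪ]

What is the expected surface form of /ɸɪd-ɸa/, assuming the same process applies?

[ɸɪdpa]

The data show progressive manner assimilation: /χ/ → [q] after /ɖ/; /s/ → [t] after /ɢ/; /x/ → [k] after /g/; /s/ → [t] after /ɟ/. In each pair only manner changes, matching the preceding consonant, while place and voice stay constant.
/ɸ/ is a voiceless bilabial fricative. The preceding trigger /d/ is a stop, so /ɸ/ must become a stop as well.
A voiceless bilabial stop is [p], so the surface segment is [p].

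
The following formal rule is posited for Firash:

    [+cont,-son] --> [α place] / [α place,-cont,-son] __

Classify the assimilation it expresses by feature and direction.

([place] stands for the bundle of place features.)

The rule copies the place features (abbreviated [place]) from the environment onto the target, so the assimilating feature is place.
The conditioning segment sits to the left of the focus bar, meaning the trigger precedes the segment that changes — progressive assimilation.

progressive place assimilation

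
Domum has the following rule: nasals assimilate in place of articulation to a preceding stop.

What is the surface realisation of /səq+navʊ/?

The rule targets /n/ (voiced alveolar nasal), which sits after the trigger /q/ (uvular).
Changing only its place to uvular gives [ɴ] — the voiced uvular nasal.

[səqɴavʊ]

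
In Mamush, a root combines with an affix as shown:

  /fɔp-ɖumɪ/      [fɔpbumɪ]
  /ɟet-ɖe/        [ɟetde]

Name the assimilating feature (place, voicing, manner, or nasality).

Comparing underlying and surface forms, /ɖ/ → [b] is the alternation; the neighbouring /p/ is constant.
/ɖ/ is retroflex while /p/ is bilabial; the output [b] is bilabial, matching the trigger — so the feature that spreads is place.
The other alternating form patterns the same way: /ɖ/ → [d] after /t/ (retroflex → alveolar, matching alveolar) — only place changes, and always toward the preceding segment.

place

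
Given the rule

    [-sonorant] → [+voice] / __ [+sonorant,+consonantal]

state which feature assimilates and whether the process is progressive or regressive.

regressive voicing assimilation

The target ([-sonorant], obstruents) acquires [+voice] next to a sonorant consonant ([+sonorant,+consonantal]) — it takes on the voicing of its neighbour, so the feature that spreads is voicing.
The conditioning segment sits to the right of the focus bar, meaning the trigger follows the segment that changes — regressive assimilation.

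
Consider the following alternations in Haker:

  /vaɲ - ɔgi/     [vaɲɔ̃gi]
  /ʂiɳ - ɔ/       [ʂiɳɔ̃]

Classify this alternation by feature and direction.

progressive nasality assimilation (vowel nasalisation)

The vowel /ɔ/ surfaces as nasalised [ɔ̃] next to the preceding nasal /ɲ/ — it has acquired the [+nasal] feature of its neighbour.
The other form shows the same pattern: /ɔ/ → [ɔ̃] after /ɳ/ — each time a vowel is nasalised next to a preceding nasal.
Because the conditioning nasal is to the left of the vowel that changes, the process is progressive (perseverative).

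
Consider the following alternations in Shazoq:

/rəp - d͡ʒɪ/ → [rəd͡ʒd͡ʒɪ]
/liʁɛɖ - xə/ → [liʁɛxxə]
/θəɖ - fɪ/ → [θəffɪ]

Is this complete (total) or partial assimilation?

total assimilation

Underlying /p/ is realised as [d͡ʒ] next to /d͡ʒ/; /d͡ʒ/ itself does not change.
The output [d͡ʒ] is identical to the trigger /d͡ʒ/ — every feature (place, manner, voicing) has been copied — so this is total assimilation.
The remaining alternations confirm this: /ɖ/ → [x] before /x/; /ɖ/ → [f] before /f/ — in each case the output is a copy of the following consonant.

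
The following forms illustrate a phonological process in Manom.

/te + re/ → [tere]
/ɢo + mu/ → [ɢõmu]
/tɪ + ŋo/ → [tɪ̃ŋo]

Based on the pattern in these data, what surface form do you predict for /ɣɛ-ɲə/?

The data show regressive nasality assimilation (vowel nasalisation): /o/ → [õ] before /m/; /ɪ/ → [ɪ̃] before /ŋ/ — a vowel is nasalised by an immediately following nasal consonant.
No change occurs in [tere] because the vowel at the boundary is adjacent to an oral consonant, not a nasal (/e/ next to /r/).
The vowel /ɛ/ is adjacent to the following nasal /ɲ/, so it acquires [+nasal] and surfaces as [ɛ̃].

[ɣɛ̃ɲə]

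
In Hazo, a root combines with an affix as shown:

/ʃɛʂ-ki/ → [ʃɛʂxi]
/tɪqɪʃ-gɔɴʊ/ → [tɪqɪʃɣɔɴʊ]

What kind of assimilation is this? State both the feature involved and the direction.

Comparing underlying and surface forms, /k/ → [x] is the alternation; the neighbouring /ʂ/ is constant.
/k/ is a stop while /ʂ/ is a fricative; the output [x] is a fricative, matching the trigger — so the feature that spreads is manner.
Place and voice are unchanged, so the assimilation is partial, not total.
The same holds elsewhere in the data: /g/ → [ɣ] after /ʃ/ (stop → fricative, matching a fricative) — only manner changes, and always toward the preceding segment.
Since the segment that changes follows the conditioning segment, the assimilation is progressive.

progressive manner assimilation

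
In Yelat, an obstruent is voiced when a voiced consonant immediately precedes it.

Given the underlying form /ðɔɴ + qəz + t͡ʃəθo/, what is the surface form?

/q/ is a voiceless uvular stop. The preceding trigger /ɴ/ is voiced, so /q/ must become voiced as well.
The voiced uvular stop is [ɢ], so /q/ → [ɢ].
The same rule applies at the second boundary: /t͡ʃ/ → [d͡ʒ] next to /z/.

[ðɔɴɢəzd͡ʒəθo]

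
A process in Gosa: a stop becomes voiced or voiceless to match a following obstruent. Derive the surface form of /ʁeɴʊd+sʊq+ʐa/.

/d/ is a voiced alveolar stop. The following trigger /s/ is voiceless, so /d/ must become voiceless as well.
The voiceless alveolar stop is [t], so /d/ → [t].
At the second juncture, /q/ likewise becomes [ɢ] adjacent to /ʐ/.

[ʁeɴʊtsʊɢʐa]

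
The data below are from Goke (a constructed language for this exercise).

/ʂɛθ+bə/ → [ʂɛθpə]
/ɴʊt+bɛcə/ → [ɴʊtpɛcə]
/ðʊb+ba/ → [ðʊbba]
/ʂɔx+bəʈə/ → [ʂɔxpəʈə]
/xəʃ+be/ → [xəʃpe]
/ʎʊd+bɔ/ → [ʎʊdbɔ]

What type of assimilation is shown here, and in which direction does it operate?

progressive voicing assimilation

Comparing underlying and surface forms, /b/ → [p] is the alternation; the neighbouring /θ/ is constant.
The change voiced → voiceless matches the voicing of the preceding /θ/, identifying this as voicing assimilation.
Place and manner are unchanged, so the assimilation is partial, not total.
Checking the remaining alternations: /b/ → [p] after /t/ (voiced → voiceless, matching voiceless); /b/ → [p] after /x/ (voiced → voiceless, matching voiceless); /b/ → [p] after /ʃ/ (voiced → voiceless, matching voiceless) — only voicing changes, and always toward the preceding segment.
No alternation appears in [ðʊbba], [ʎʊdbɔ]: there the adjacent consonants already agree in voicing (/b/ and /b/ are both voiced; /b/ and /d/ are both voiced), so these forms are consistent with the same rule.
The trigger is the preceding segment, so the direction is progressive (perseverative).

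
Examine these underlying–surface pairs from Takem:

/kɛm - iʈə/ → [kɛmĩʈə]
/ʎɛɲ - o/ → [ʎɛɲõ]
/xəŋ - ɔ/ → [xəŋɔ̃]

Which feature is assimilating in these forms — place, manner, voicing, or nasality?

nasality

The vowel /i/ surfaces as nasalised [ĩ] next to the preceding nasal /m/ — it has acquired the [+nasal] feature of its neighbour.
Likewise in the remaining data: /o/ → [õ] after /ɲ/; /ɔ/ → [ɔ̃] after /ŋ/ — each time a vowel is nasalised next to a preceding nasal.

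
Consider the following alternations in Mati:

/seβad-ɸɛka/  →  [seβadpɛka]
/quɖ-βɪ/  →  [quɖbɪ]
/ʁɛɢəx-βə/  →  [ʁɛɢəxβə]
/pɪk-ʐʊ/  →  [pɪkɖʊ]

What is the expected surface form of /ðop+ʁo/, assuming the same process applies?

The data show progressive manner assimilation: /ɸ/ → [p] after /d/; /β/ → [b] after /ɖ/; /ʐ/ → [ɖ] after /k/. In each pair only manner changes, matching the preceding consonant, while place and voice stay constant.
No alternation appears in [ʁɛɢəxβə]: there the adjacent consonants already agree in manner (/β/ and /x/ are both fricatives), so this form is consistent with the same rule.
The rule targets /ʁ/ (voiced uvular fricative), which sits after the trigger /p/ (stop).
A voiced uvular stop is [ɢ], so the surface segment is [ɢ].

[ðopɢo]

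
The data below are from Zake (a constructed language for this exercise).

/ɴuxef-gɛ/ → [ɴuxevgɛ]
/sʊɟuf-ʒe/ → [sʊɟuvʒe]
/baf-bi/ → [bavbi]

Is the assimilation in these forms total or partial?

The segment that alternates is /f/, which surfaces as [v] when adjacent to /g/.
/f/ is voiceless while /g/ is voiced; the output [v] is voiced, matching the trigger — so the feature that spreads is voicing.
Place and manner are unchanged, so the assimilation is partial, not total.
The same holds elsewhere in the data: /f/ → [v] before /ʒ/ (voiceless → voiced, matching voiced); /f/ → [v] before /b/ (voiceless → voiced, matching voiced) — only voicing changes, and always toward the following segment.

partial assimilation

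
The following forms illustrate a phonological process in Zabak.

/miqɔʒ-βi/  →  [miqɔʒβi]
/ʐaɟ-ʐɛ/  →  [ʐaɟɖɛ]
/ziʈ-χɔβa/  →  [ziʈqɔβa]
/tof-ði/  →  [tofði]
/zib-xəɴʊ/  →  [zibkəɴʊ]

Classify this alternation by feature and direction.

progressive manner assimilation

Comparing underlying and surface forms, /ʐ/ → [ɖ] is the alternation; the neighbouring /ɟ/ is constant.
The change fricative → stop matches the manner of the preceding /ɟ/, identifying this as manner assimilation.
Place and voice are unchanged, so the assimilation is partial, not total.
The same holds elsewhere in the data: /χ/ → [q] after /ʈ/ (fricative → stop, matching a stop); /x/ → [k] after /b/ (fricative → stop, matching a stop) — only manner changes, and always toward the preceding segment.
No alternation appears in [miqɔʒβi], [tofði]: there the adjacent consonants already agree in manner (/β/ and /ʒ/ are both fricatives; /ð/ and /f/ are both fricatives), so these forms are consistent with the same rule.
The trigger is the preceding segment, so the direction is progressive (perseverative).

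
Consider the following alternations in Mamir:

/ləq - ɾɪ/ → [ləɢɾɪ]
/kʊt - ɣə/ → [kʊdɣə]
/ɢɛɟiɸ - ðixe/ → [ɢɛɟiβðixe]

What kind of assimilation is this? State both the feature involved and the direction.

regressive voicing assimilation

Comparing underlying and surface forms, /q/ → [ɢ] is the alternation; the neighbouring /ɾ/ is constant.
The change voiceless → voiced matches the voicing of the following /ɾ/, identifying this as voicing assimilation.
Place and manner are unchanged, so the assimilation is partial, not total.
The other alternating forms pattern the same way: /t/ → [d] before /ɣ/ (voiceless → voiced, matching voiced); /ɸ/ → [β] before /ð/ (voiceless → voiced, matching voiced) — only voicing changes, and always toward the following segment.
The trigger is the following segment, so the direction is regressive (anticipatory).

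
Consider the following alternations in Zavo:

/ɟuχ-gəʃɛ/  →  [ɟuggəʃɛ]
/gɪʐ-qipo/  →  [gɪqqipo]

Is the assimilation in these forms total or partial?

The segment that alternates is /χ/, which surfaces as [g] when adjacent to /g/.
The output [g] is identical to the trigger /g/ — every feature (place, manner, voicing) has been copied — so this is total assimilation.
The other form behaves the same way: /ʐ/ → [q] before /q/ — in each case the output is a copy of the following consonant.

total assimilation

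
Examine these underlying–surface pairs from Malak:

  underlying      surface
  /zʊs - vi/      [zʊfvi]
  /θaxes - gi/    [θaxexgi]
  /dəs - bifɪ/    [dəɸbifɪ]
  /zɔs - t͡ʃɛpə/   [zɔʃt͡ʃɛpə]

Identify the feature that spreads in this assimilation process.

Comparing underlying and surface forms, /s/ → [f] is the alternation; the neighbouring /v/ is constant.
The change alveolar → labiodental matches the place of the following /v/, identifying this as place assimilation.
The other alternating forms pattern the same way: /s/ → [x] before /g/ (alveolar → velar, matching velar); /s/ → [ɸ] before /b/ (alveolar → bilabial, matching bilabial); /s/ → [ʃ] before /t͡ʃ/ (alveolar → postalveolar, matching postalveolar) — only place changes, and always toward the following segment.

place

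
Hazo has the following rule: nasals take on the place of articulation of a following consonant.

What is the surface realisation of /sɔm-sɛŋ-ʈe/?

[sɔnsɛɳʈe]

/m/ is a voiced bilabial nasal. The following trigger /s/ is alveolar, so /m/ must become alveolar as well.
The voiced alveolar nasal is [n], so /m/ → [n].
The same rule applies at the second boundary: /ŋ/ → [ɳ] next to /ʈ/.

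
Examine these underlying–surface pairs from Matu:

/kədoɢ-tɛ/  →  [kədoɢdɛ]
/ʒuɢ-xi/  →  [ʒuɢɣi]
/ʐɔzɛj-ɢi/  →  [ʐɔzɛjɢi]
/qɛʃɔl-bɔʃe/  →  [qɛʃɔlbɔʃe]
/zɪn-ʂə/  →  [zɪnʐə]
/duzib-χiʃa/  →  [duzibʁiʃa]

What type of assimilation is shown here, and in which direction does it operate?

progressive voicing assimilation

Underlying /t/ is realised as [d] next to /ɢ/; /ɢ/ itself does not change.
The change voiceless → voiced matches the voicing of the preceding /ɢ/, identifying this as voicing assimilation.
Place and manner are unchanged, so the assimilation is partial, not total.
The other alternating forms pattern the same way: /x/ → [ɣ] after /ɢ/ (voiceless → voiced, matching voiced); /ʂ/ → [ʐ] after /n/ (voiceless → voiced, matching voiced); /χ/ → [ʁ] after /b/ (voiceless → voiced, matching voiced) — only voicing changes, and always toward the preceding segment.
No alternation appears in [ʐɔzɛjɢi], [qɛʃɔlbɔʃe]: there the adjacent consonants already agree in voicing (/ɢ/ and /j/ are both voiced; /b/ and /l/ are both voiced), so these forms are consistent with the same rule.
The trigger is the preceding segment, so the direction is progressive (perseverative).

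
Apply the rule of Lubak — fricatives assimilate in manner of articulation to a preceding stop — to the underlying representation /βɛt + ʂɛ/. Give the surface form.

The rule targets /ʂ/ (voiceless retroflex fricative), which sits after the trigger /t/ (stop).
The voiceless retroflex stop is [ʈ], so /ʂ/ → [ʈ].

[βɛtʈɛ]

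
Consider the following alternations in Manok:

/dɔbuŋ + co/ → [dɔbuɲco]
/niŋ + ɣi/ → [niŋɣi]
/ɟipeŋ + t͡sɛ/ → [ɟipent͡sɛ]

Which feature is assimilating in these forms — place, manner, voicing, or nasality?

Comparing underlying and surface forms, /ŋ/ → [ɲ] is the alternation; the neighbouring /c/ is constant.
The change velar → palatal matches the place of the following /c/, identifying this as place assimilation.
The other alternating form patterns the same way: /ŋ/ → [n] before /t͡s/ (velar → alveolar, matching alveolar) — only place changes, and always toward the following segment.
No alternation appears in [niŋɣi]: there the adjacent consonants already agree in place (/ŋ/ and /ɣ/ are both velar), so this form is consistent with the same rule.

place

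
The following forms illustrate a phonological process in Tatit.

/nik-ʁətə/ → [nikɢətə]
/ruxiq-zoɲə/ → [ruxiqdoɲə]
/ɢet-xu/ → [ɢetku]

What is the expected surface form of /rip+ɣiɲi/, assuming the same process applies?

[ripgiɲi]

The data show progressive manner assimilation: /ʁ/ → [ɢ] after /k/; /z/ → [d] after /q/; /x/ → [k] after /t/. In each pair only manner changes, matching the preceding consonant, while place and voice stay constant.
The rule targets /ɣ/ (voiced velar fricative), which sits after the trigger /p/ (stop).
Changing only its manner to stop gives [g] — the voiced velar stop.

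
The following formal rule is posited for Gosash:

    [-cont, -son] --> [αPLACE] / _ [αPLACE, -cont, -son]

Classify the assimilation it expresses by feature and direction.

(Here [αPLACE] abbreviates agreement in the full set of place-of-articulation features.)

regressive place assimilation

The shared variable α links the value of the place features (abbreviated [PLACE]) on the target to the same value on the neighbouring segment, so place is the feature that assimilates.
The conditioning segment sits to the right of the focus bar, meaning the trigger follows the segment that changes — regressive assimilation.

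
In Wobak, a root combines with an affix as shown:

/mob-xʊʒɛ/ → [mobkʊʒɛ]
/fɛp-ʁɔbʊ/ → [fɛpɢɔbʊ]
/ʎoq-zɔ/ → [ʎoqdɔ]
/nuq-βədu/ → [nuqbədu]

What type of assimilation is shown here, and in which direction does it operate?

progressive manner assimilation

Underlying /x/ is realised as [k] next to /b/; /b/ itself does not change.
/x/ is a fricative while /b/ is a stop; the output [k] is a stop, matching the trigger — so the feature that spreads is manner.
Place and voice are unchanged, so the assimilation is partial, not total.
Checking the remaining alternations: /ʁ/ → [ɢ] after /p/ (fricative → stop, matching a stop); /z/ → [d] after /q/ (fricative → stop, matching a stop); /β/ → [b] after /q/ (fricative → stop, matching a stop) — only manner changes, and always toward the preceding segment.
Since the segment that changes follows the conditioning segment, the assimilation is progressive.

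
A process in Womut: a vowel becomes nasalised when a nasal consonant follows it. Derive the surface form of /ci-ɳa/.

[cĩɳa]

The vowel /i/ is adjacent to the following nasal /ɳ/, so it acquires [+nasal] and surfaces as [ĩ].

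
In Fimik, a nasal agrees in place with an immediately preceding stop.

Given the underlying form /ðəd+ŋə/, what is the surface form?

[ðədnə]

/ŋ/ is a voiced velar nasal. The preceding trigger /d/ is alveolar, so /ŋ/ must become alveolar as well.
Changing only its place to alveolar gives [n] — the voiced alveolar nasal.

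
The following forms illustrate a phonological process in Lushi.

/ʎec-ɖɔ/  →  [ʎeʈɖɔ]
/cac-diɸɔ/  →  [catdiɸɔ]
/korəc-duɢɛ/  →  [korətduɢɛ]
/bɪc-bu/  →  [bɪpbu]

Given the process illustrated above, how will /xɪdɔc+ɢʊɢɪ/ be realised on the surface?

[xɪdɔqɢʊɢɪ]

The data show regressive place assimilation: /c/ → [ʈ] before /ɖ/; /c/ → [t] before /d/; /c/ → [p] before /b/. In each pair only place changes, matching the following consonant, while manner and voice stay constant.
The rule targets /c/ (voiceless palatal stop), which sits before the trigger /ɢ/ (uvular).
A voiceless uvular stop is [q], so the surface segment is [q].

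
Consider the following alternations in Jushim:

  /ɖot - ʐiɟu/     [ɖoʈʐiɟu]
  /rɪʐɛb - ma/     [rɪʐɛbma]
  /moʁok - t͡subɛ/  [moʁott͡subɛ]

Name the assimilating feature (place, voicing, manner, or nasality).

Underlying /t/ is realised as [ʈ] next to /ʐ/; /ʐ/ itself does not change.
/t/ is alveolar while /ʐ/ is retroflex; the output [ʈ] is retroflex, matching the trigger — so the feature that spreads is place.
The other alternating form patterns the same way: /k/ → [t] before /t͡s/ (velar → alveolar, matching alveolar) — only place changes, and always toward the following segment.
No alternation appears in [rɪʐɛbma]: there the adjacent consonants already agree in place (/b/ and /m/ are both bilabial), so this form is consistent with the same rule.

place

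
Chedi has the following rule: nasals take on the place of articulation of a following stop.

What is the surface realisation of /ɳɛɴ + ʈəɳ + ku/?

[ɳɛɳʈəŋku]

The rule targets /ɴ/ (voiced uvular nasal), which sits before the trigger /ʈ/ (retroflex).
The voiced retroflex nasal is [ɳ], so /ɴ/ → [ɳ].
The same rule applies at the second boundary: /ɳ/ → [ŋ] next to /k/.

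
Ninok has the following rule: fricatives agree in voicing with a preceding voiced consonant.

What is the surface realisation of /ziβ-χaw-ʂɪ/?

The rule targets /χ/ (voiceless uvular fricative), which sits after the trigger /β/ (voiced).
Changing only its voicing to voiced gives [ʁ] — the voiced uvular fricative.
The same rule applies at the second boundary: /ʂ/ → [ʐ] next to /w/.

[ziβʁawʐɪ]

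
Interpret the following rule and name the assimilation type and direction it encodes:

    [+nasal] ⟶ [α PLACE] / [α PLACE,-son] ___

The rule copies the place features (abbreviated [PLACE]) from the environment onto the target, so the assimilating feature is place.
The conditioning segment sits to the left of the focus bar, meaning the trigger precedes the segment that changes — progressive assimilation.

progressive place assimilation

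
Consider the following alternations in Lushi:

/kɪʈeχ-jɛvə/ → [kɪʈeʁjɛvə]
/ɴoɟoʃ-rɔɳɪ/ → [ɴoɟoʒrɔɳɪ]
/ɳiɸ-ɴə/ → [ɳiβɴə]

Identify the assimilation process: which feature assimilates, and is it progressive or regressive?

regressive voicing assimilation

Underlying /χ/ is realised as [ʁ] next to /j/; /j/ itself does not change.
The change voiceless → voiced matches the voicing of the following /j/, identifying this as voicing assimilation.
Place and manner are unchanged, so the assimilation is partial, not total.
The same holds elsewhere in the data: /ʃ/ → [ʒ] before /r/ (voiceless → voiced, matching voiced); /ɸ/ → [β] before /ɴ/ (voiceless → voiced, matching voiced) — only voicing changes, and always toward the following segment.
Since the segment that changes precedes the conditioning segment, the assimilation is regressive.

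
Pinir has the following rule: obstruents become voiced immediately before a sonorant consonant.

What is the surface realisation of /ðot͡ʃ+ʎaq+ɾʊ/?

[ðod͡ʒʎaɢɾʊ]

The rule targets /t͡ʃ/ (voiceless postalveolar affricate), which sits before the trigger /ʎ/ (voiced).
A voiced postalveolar affricate is [d͡ʒ], so the surface segment is [d͡ʒ].
The same rule applies at the second boundary: /q/ → [ɢ] next to /ɾ/.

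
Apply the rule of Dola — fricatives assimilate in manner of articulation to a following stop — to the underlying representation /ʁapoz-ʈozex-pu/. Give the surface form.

[ʁapodʈozekpu]

/z/ is a voiced alveolar fricative. The following trigger /ʈ/ is a stop, so /z/ must become a stop as well.
The voiced alveolar stop is [d], so /z/ → [d].
At the second juncture, /x/ likewise becomes [k] adjacent to /p/.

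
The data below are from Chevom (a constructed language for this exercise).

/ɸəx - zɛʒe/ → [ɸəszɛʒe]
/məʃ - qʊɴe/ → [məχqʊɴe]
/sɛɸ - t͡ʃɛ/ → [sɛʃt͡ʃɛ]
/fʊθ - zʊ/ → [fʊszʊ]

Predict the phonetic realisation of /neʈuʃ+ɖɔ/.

The data show regressive place assimilation: /x/ → [s] before /z/; /ʃ/ → [χ] before /q/; /ɸ/ → [ʃ] before /t͡ʃ/; /θ/ → [s] before /z/. In each pair only place changes, matching the following consonant, while manner and voice stay constant.
The rule targets /ʃ/ (voiceless postalveolar fricative), which sits before the trigger /ɖ/ (retroflex).
The voiceless retroflex fricative is [ʂ], so /ʃ/ → [ʂ].

[neʈuʂɖɔ]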